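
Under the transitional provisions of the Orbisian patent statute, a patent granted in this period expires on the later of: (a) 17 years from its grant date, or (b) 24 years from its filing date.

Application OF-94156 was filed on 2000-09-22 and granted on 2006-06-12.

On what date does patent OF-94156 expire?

(a) grant + 17 years → 12 June 2023.
(b) filing + 24 years → 22 September 2024.
Later of the two: 22 September 2024.

2024-09-22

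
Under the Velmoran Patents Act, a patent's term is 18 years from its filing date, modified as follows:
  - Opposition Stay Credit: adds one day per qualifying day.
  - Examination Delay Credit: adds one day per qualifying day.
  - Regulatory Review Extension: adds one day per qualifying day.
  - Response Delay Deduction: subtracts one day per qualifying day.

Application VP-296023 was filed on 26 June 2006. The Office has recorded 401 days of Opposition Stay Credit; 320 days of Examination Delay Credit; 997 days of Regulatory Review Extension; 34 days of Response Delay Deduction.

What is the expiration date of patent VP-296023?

Base term: filing date + 18 years → 26 June 2024.
Opposition Stay Credit: +401 days → 1 August 2025.
Examination Delay Credit: +320 days → 17 June 2026.
Regulatory Review Extension: +997 days → 10 March 2029.
Response Delay Deduction: −34 days → 4 February 2029.

2029-02-04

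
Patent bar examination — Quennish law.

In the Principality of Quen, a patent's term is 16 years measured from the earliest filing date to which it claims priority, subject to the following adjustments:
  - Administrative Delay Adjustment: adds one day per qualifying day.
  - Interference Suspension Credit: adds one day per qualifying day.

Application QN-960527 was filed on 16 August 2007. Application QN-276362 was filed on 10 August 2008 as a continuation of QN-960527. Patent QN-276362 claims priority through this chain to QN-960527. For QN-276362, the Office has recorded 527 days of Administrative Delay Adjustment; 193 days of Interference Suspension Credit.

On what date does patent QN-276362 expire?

Earliest priority filing: 16 August 2007.
Base term: 16 August 2007 + 16 years → 16 August 2023.
Administrative Delay Adjustment: +527 days → 24 January 2025.
Interference Suspension Credit: +193 days → 5 August 2025.

2025-08-05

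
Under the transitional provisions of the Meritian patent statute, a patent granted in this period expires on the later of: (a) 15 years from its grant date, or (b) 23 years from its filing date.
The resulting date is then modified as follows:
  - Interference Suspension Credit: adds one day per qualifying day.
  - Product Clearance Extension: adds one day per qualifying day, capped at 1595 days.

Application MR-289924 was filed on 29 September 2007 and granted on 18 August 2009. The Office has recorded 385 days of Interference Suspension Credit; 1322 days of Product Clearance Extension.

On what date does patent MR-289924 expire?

2035-06-02

(a) grant + 15 years → 18 August 2024.
(b) filing + 23 years → 29 September 2030.
Later of the two: 29 September 2030.
Interference Suspension Credit: +385 days → 19 October 2031.
Product Clearance Extension: 1322 days (within the 1595-day cap) → +1322 days → 2 June 2035.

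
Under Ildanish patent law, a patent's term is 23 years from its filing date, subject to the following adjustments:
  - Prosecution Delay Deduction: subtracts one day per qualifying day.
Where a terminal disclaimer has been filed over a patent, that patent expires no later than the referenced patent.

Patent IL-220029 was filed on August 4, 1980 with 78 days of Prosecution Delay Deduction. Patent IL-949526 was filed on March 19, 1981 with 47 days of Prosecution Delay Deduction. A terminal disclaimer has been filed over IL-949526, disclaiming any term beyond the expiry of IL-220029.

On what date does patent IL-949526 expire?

Natural term of IL-949526:
  Base: filing + 23 years → 19 March 2004.
  Prosecution Delay Deduction: −47 days → 1 February 2004.
Expiry of referenced patent IL-220029:
  Base: filing + 23 years → 4 August 2003.
  Prosecution Delay Deduction: −78 days → 18 May 2003.
Terminal disclaimer: IL-949526 expires on the earlier of 1 February 2004 and 18 May 2003.

2003-05-18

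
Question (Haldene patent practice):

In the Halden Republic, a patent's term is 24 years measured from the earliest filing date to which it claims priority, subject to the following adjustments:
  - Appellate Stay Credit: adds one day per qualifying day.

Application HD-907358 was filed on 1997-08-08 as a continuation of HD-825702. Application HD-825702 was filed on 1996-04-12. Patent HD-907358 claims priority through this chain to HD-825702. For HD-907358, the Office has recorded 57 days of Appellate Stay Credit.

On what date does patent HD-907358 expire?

2020-06-08

Earliest priority filing: 12 April 1996.
Base term: 12 April 1996 + 24 years → 12 April 2020.
Appellate Stay Credit: +57 days → 8 June 2020.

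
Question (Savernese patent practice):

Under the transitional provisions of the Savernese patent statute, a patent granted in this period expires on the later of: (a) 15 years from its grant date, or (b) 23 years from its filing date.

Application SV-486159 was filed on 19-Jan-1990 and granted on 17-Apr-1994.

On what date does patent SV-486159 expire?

January 19, 2013

(a) grant + 15 years → 17 April 2009.
(b) filing + 23 years → 19 January 2013.
Later of the two: 19 January 2013.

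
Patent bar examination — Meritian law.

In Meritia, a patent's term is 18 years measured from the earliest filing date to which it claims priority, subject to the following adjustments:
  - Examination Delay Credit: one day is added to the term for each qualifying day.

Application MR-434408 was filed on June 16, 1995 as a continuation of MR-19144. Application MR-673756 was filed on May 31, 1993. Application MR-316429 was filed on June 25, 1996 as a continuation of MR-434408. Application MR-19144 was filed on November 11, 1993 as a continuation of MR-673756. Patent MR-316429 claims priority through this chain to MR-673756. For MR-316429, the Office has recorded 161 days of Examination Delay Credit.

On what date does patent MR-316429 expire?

November 8, 2011

Earliest priority filing: 31 May 1993.
Base term: 31 May 1993 + 18 years → 31 May 2011.
Examination Delay Credit: +161 days → 8 November 2011.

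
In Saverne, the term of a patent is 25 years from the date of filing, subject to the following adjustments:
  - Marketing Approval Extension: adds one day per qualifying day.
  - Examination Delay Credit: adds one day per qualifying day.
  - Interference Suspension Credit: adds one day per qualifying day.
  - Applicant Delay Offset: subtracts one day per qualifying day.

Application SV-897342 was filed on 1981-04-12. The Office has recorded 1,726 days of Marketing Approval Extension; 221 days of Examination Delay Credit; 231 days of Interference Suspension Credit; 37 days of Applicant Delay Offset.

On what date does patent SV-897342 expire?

2012-02-21

Base term: filing date + 25 years → 12 April 2006.
Marketing Approval Extension: +1726 days → 2 January 2011.
Examination Delay Credit: +221 days → 11 August 2011.
Interference Suspension Credit: +231 days → 29 March 2012.
Applicant Delay Offset: −37 days → 21 February 2012.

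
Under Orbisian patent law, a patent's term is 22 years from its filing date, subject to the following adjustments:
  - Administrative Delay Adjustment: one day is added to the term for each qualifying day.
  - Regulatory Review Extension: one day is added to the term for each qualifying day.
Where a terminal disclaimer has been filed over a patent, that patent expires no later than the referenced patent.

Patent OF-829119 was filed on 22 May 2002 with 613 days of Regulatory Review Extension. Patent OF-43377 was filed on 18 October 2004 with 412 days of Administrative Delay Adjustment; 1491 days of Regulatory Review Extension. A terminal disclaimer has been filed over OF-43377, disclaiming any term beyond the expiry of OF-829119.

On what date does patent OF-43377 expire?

Natural term of OF-43377:
  Base: filing + 22 years → 18 October 2026.
  Administrative Delay Adjustment: +412 days → 4 December 2027.
  Regulatory Review Extension: +1491 days → 3 January 2032.
Expiry of referenced patent OF-829119:
  Base: filing + 22 years → 22 May 2024.
  Regulatory Review Extension: +613 days → 25 January 2026.
Terminal disclaimer: OF-43377 expires on the earlier of 3 January 2032 and 25 January 2026.

2026-01-25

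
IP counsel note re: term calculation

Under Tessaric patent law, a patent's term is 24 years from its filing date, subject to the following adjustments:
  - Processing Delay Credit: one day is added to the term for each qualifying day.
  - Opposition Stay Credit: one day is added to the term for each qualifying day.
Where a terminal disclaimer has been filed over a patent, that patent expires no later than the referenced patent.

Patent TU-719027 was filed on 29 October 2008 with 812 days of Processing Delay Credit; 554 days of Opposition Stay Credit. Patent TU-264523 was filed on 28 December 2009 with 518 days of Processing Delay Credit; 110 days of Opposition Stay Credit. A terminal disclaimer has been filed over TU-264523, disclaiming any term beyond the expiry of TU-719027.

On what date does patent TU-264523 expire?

Natural term of TU-264523:
  Base: filing + 24 years → 28 December 2033.
  Processing Delay Credit: +518 days → 30 May 2035.
  Opposition Stay Credit: +110 days → 17 September 2035.
Expiry of referenced patent TU-719027:
  Base: filing + 24 years → 29 October 2032.
  Processing Delay Credit: +812 days → 19 January 2035.
  Opposition Stay Credit: +554 days → 26 July 2036.
Terminal disclaimer: TU-264523 expires on the earlier of 17 September 2035 and 26 July 2036.

2035-09-17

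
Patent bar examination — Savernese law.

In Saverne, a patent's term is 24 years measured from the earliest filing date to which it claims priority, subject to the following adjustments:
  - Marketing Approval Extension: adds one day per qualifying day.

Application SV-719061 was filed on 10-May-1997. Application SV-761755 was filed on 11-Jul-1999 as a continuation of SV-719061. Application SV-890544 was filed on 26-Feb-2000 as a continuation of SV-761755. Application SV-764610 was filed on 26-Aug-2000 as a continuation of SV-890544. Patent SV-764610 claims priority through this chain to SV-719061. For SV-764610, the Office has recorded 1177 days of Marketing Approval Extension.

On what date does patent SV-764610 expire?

Earliest priority filing: 10 May 1997.
Base term: 10 May 1997 + 24 years → 10 May 2021.
Marketing Approval Extension: +1177 days → 30 July 2024.

2024-07-30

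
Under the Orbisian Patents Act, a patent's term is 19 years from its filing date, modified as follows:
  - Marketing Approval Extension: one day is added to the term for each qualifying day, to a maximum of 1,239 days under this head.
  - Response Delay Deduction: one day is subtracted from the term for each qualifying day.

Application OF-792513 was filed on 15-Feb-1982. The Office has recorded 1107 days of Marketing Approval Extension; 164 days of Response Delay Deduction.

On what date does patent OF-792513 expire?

2003-09-16

Base term: filing date + 19 years → 15 February 2001.
Marketing Approval Extension: 1107 days (within the 1239-day cap) → +1107 days → 27 February 2004.
Response Delay Deduction: −164 days → 16 September 2003.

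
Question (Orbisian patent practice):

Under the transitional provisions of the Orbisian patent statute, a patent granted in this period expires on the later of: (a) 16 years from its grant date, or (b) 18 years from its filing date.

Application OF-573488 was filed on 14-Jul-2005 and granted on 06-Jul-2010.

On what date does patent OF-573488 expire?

2026-07-06

(a) grant + 16 years → 6 July 2026.
(b) filing + 18 years → 14 July 2023.
Later of the two: 6 July 2026.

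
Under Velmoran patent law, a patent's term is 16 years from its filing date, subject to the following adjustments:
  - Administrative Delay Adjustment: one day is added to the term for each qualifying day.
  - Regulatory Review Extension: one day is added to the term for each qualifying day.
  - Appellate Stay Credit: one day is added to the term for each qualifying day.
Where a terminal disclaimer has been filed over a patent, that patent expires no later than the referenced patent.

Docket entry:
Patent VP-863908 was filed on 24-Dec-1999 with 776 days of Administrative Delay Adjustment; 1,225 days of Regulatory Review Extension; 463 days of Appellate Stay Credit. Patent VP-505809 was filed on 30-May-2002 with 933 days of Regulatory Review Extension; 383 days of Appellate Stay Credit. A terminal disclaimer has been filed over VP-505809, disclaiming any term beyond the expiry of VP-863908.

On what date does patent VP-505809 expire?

Natural term of VP-505809:
  Base: filing + 16 years → 30 May 2018.
  Regulatory Review Extension: +933 days → 18 December 2020.
  Appellate Stay Credit: +383 days → 5 January 2022.
Expiry of referenced patent VP-863908:
  Base: filing + 16 years → 24 December 2015.
  Administrative Delay Adjustment: +776 days → 7 February 2018.
  Regulatory Review Extension: +1225 days → 16 June 2021.
  Appellate Stay Credit: +463 days → 22 September 2022.
Terminal disclaimer: VP-505809 expires on the earlier of 5 January 2022 and 22 September 2022.

January 5, 2022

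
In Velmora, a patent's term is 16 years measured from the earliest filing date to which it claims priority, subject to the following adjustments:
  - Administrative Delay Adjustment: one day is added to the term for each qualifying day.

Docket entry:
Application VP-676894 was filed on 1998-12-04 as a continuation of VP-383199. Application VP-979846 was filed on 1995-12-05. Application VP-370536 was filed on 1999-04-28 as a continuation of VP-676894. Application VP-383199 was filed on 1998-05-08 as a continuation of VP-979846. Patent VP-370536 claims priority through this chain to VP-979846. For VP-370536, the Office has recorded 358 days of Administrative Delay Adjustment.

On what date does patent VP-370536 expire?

2012-11-27

Earliest priority filing: 5 December 1995.
Base term: 5 December 1995 + 16 years → 5 December 2011.
Administrative Delay Adjustment: +358 days → 27 November 2012.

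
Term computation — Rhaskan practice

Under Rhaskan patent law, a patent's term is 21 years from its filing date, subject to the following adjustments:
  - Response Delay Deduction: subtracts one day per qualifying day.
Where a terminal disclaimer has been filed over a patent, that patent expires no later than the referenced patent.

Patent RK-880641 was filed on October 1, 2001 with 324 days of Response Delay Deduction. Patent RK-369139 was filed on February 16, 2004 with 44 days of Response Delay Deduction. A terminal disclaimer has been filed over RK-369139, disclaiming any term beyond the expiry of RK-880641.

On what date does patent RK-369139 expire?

Natural term of RK-369139:
  Base: filing + 21 years → 16 February 2025.
  Response Delay Deduction: −44 days → 3 January 2025.
Expiry of referenced patent RK-880641:
  Base: filing + 21 years → 1 October 2022.
  Response Delay Deduction: −324 days → 11 November 2021.
Terminal disclaimer: RK-369139 expires on the earlier of 3 January 2025 and 11 November 2021.

November 11, 2021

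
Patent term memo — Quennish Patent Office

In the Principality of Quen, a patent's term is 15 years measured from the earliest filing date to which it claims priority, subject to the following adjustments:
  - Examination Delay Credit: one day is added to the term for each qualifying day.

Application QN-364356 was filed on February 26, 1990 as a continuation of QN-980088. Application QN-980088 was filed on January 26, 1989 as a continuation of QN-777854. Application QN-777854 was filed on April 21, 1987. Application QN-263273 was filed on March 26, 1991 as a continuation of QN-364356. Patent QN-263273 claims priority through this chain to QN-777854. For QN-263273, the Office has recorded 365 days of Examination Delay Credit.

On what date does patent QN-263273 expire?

Earliest priority filing: 21 April 1987.
Base term: 21 April 1987 + 15 years → 21 April 2002.
Examination Delay Credit: +365 days → 21 April 2003.

2003-04-21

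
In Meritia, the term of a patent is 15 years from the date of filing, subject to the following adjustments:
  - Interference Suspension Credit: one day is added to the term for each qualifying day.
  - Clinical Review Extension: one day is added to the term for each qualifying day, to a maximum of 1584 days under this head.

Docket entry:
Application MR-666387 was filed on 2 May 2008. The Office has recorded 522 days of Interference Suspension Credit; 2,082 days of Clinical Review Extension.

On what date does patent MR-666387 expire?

2029-02-05

Base term: filing date + 15 years → 2 May 2023.
Interference Suspension Credit: +522 days → 5 October 2024.
Clinical Review Extension: 2082 days claimed exceeds the 1584-day cap, so +1584 days → 5 February 2029.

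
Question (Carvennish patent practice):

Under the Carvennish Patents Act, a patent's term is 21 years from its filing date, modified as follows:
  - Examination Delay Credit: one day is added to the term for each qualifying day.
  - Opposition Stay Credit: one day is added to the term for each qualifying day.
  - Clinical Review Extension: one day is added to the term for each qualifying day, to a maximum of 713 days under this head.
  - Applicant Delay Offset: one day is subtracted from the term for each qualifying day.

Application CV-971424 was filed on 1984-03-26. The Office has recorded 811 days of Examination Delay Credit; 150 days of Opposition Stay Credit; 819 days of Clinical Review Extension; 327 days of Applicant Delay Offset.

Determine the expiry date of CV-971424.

Base term: filing date + 21 years → 26 March 2005.
Examination Delay Credit: +811 days → 15 June 2007.
Opposition Stay Credit: +150 days → 12 November 2007.
Clinical Review Extension: 819 days claimed exceeds the 713-day cap, so +713 days → 25 October 2009.
Applicant Delay Offset: −327 days → 2 December 2008.

2008-12-02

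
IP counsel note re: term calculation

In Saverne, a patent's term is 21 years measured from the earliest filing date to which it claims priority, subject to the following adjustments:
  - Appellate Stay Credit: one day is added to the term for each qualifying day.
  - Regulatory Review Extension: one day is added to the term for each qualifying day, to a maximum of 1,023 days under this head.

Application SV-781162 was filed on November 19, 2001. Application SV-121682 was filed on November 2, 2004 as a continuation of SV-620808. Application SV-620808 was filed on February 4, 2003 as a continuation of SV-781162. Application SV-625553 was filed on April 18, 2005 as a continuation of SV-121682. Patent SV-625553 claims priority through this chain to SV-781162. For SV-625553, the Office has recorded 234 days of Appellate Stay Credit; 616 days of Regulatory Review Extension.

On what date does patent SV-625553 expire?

Earliest priority filing: 19 November 2001.
Base term: 19 November 2001 + 21 years → 19 November 2022.
Appellate Stay Credit: +234 days → 11 July 2023.
Regulatory Review Extension: 616 days (within the 1023-day cap) → +616 days → 18 March 2025.

2025-03-18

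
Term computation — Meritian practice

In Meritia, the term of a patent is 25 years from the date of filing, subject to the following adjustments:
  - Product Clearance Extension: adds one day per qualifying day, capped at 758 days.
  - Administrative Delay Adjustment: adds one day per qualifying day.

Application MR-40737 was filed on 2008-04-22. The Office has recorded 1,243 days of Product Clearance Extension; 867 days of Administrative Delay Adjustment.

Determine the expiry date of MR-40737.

October 3, 2037

Base term: filing date + 25 years → 22 April 2033.
Product Clearance Extension: 1243 days claimed exceeds the 758-day cap, so +758 days → 20 May 2035.
Administrative Delay Adjustment: +867 days → 3 October 2037.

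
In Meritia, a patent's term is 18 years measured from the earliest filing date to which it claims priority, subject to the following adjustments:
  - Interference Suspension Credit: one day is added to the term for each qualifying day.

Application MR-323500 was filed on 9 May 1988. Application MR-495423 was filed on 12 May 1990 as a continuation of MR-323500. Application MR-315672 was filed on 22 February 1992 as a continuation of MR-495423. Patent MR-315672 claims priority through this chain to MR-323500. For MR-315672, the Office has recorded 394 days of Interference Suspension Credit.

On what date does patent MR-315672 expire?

Earliest priority filing: 9 May 1988.
Base term: 9 May 1988 + 18 years → 9 May 2006.
Interference Suspension Credit: +394 days → 7 June 2007.

June 7, 2007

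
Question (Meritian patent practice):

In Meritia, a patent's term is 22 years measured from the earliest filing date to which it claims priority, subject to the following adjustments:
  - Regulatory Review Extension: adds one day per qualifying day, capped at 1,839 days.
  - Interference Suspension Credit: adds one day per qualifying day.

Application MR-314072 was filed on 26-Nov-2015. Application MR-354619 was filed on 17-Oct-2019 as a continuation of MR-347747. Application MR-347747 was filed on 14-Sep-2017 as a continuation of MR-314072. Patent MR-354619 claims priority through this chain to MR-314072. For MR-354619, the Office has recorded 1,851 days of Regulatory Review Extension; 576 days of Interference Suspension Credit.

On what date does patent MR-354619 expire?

2044-07-07

Earliest priority filing: 26 November 2015.
Base term: 26 November 2015 + 22 years → 26 November 2037.
Regulatory Review Extension: 1851 days claimed exceeds the 1839-day cap, so +1839 days → 9 December 2042.
Interference Suspension Credit: +576 days → 7 July 2044.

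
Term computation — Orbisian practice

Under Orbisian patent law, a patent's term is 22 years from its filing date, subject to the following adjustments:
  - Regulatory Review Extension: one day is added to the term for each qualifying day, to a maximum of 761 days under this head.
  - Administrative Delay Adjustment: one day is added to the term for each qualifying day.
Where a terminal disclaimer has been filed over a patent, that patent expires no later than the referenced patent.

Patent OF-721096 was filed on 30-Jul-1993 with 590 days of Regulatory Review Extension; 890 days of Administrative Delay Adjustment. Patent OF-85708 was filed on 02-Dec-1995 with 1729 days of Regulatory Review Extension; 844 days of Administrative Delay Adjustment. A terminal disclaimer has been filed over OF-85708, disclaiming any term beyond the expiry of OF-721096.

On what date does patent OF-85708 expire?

2019-08-18

Natural term of OF-85708:
  Base: filing + 22 years → 2 December 2017.
  Regulatory Review Extension: 1729 days claimed exceeds the 761-day cap, so +761 days → 2 January 2020.
  Administrative Delay Adjustment: +844 days → 25 April 2022.
Expiry of referenced patent OF-721096:
  Base: filing + 22 years → 30 July 2015.
  Regulatory Review Extension: 590 days (within the 761-day cap) → +590 days → 11 March 2017.
  Administrative Delay Adjustment: +890 days → 18 August 2019.
Terminal disclaimer: OF-85708 expires on the earlier of 25 April 2022 and 18 August 2019.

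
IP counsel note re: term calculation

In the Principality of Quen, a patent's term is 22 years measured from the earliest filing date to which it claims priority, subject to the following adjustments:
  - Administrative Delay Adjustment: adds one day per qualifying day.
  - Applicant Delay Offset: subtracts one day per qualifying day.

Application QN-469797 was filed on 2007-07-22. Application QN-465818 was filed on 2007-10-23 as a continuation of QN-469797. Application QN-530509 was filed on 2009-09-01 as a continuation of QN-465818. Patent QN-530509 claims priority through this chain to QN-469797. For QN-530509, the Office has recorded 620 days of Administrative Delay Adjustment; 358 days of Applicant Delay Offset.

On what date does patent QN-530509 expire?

Earliest priority filing: 22 July 2007.
Base term: 22 July 2007 + 22 years → 22 July 2029.
Administrative Delay Adjustment: +620 days → 3 April 2031.
Applicant Delay Offset: −358 days → 10 April 2030.

2030-04-10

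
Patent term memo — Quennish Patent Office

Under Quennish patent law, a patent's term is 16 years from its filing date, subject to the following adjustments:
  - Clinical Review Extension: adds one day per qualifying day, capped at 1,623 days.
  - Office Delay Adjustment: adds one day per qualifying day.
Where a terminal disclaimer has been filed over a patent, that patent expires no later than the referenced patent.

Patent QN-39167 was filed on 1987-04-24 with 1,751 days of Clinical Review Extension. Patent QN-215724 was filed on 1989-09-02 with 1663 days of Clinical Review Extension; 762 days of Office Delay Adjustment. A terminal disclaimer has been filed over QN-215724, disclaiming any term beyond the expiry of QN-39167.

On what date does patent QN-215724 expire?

October 3, 2007

Natural term of QN-215724:
  Base: filing + 16 years → 2 September 2005.
  Clinical Review Extension: 1663 days claimed exceeds the 1623-day cap, so +1623 days → 11 February 2010.
  Office Delay Adjustment: +762 days → 14 March 2012.
Expiry of referenced patent QN-39167:
  Base: filing + 16 years → 24 April 2003.
  Clinical Review Extension: 1751 days claimed exceeds the 1623-day cap, so +1623 days → 3 October 2007.
Terminal disclaimer: QN-215724 expires on the earlier of 14 March 2012 and 3 October 2007.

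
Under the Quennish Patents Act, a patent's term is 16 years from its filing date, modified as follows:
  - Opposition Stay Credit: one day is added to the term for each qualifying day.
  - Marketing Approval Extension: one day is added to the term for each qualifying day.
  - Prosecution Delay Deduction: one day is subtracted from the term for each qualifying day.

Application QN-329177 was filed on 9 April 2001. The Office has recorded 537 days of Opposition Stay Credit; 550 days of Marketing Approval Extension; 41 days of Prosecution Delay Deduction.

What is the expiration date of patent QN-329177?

Base term: filing date + 16 years → 9 April 2017.
Opposition Stay Credit: +537 days → 28 September 2018.
Marketing Approval Extension: +550 days → 31 March 2020.
Prosecution Delay Deduction: −41 days → 19 February 2020.

2020-02-19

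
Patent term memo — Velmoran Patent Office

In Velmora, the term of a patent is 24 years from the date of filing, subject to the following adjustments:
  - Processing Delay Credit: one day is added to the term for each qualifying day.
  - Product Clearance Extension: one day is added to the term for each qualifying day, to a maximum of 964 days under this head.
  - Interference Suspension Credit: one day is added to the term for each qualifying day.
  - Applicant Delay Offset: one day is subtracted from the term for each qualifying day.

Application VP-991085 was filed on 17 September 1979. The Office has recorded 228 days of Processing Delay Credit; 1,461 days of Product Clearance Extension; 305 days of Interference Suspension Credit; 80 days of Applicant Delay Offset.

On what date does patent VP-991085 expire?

Base term: filing date + 24 years → 17 September 2003.
Processing Delay Credit: +228 days → 2 May 2004.
Product Clearance Extension: 1461 days claimed exceeds the 964-day cap, so +964 days → 22 December 2006.
Interference Suspension Credit: +305 days → 23 October 2007.
Applicant Delay Offset: −80 days → 4 August 2007.

2007-08-04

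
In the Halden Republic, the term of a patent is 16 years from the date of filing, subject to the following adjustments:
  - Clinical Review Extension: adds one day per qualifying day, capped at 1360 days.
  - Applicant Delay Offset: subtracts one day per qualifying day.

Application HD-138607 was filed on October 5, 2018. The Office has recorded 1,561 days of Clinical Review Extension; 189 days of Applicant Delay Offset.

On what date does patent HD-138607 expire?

Base term: filing date + 16 years → 5 October 2034.
Clinical Review Extension: 1561 days claimed exceeds the 1360-day cap, so +1360 days → 26 June 2038.
Applicant Delay Offset: −189 days → 19 December 2037.

December 19, 2037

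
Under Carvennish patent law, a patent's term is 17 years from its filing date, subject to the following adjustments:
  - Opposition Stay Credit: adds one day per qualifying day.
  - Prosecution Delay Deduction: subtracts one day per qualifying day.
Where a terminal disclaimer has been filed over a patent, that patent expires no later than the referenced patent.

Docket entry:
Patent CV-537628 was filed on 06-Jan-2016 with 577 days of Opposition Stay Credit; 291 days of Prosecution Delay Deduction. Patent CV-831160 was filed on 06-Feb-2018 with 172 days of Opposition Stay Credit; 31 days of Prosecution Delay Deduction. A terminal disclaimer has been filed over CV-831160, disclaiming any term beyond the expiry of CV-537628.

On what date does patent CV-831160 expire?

2033-10-19

Natural term of CV-831160:
  Base: filing + 17 years → 6 February 2035.
  Opposition Stay Credit: +172 days → 28 July 2035.
  Prosecution Delay Deduction: −31 days → 27 June 2035.
Expiry of referenced patent CV-537628:
  Base: filing + 17 years → 6 January 2033.
  Opposition Stay Credit: +577 days → 6 August 2034.
  Prosecution Delay Deduction: −291 days → 19 October 2033.
Terminal disclaimer: CV-831160 expires on the earlier of 27 June 2035 and 19 October 2033.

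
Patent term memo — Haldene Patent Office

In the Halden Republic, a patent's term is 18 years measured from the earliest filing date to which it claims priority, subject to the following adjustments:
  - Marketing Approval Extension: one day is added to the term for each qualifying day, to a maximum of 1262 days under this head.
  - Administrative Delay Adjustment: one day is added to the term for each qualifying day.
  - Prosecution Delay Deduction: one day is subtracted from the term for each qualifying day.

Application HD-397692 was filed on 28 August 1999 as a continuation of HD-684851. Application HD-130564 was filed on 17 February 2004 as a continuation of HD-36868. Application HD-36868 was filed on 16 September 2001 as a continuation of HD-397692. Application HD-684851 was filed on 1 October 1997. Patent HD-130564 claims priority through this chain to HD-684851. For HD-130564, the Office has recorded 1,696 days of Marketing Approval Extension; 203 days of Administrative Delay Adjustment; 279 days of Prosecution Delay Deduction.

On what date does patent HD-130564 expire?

2018-12-30

Earliest priority filing: 1 October 1997.
Base term: 1 October 1997 + 18 years → 1 October 2015.
Marketing Approval Extension: 1696 days claimed exceeds the 1262-day cap, so +1262 days → 16 March 2019.
Administrative Delay Adjustment: +203 days → 5 October 2019.
Prosecution Delay Deduction: −279 days → 30 December 2018.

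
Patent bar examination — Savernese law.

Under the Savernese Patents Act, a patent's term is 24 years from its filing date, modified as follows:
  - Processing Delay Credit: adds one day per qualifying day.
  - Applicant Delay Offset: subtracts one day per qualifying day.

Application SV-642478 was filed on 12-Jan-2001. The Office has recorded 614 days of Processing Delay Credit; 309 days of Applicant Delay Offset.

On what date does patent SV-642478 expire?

Base term: filing date + 24 years → 12 January 2025.
Processing Delay Credit: +614 days → 18 September 2026.
Applicant Delay Offset: −309 days → 13 November 2025.

November 13, 2025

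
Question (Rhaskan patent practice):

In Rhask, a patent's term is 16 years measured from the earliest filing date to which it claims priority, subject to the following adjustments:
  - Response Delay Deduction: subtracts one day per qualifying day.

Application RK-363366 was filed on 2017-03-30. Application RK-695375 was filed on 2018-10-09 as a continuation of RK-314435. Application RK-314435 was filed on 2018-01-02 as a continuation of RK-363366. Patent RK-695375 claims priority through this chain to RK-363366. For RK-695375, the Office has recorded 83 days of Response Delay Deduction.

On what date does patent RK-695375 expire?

Earliest priority filing: 30 March 2017.
Base term: 30 March 2017 + 16 years → 30 March 2033.
Response Delay Deduction: −83 days → 6 January 2033.

2033-01-06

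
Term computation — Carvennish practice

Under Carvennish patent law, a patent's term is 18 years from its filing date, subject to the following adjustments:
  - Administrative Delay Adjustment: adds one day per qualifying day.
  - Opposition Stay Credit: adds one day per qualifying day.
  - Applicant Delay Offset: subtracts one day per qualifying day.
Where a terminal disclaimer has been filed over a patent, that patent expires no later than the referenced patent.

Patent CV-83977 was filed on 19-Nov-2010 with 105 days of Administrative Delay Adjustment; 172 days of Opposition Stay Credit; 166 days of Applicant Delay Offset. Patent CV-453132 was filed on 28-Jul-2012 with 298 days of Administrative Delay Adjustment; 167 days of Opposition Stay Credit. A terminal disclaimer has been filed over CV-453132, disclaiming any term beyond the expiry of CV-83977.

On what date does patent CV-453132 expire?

Natural term of CV-453132:
  Base: filing + 18 years → 28 July 2030.
  Administrative Delay Adjustment: +298 days → 22 May 2031.
  Opposition Stay Credit: +167 days → 5 November 2031.
Expiry of referenced patent CV-83977:
  Base: filing + 18 years → 19 November 2028.
  Administrative Delay Adjustment: +105 days → 4 March 2029.
  Opposition Stay Credit: +172 days → 23 August 2029.
  Applicant Delay Offset: −166 days → 10 March 2029.
Terminal disclaimer: CV-453132 expires on the earlier of 5 November 2031 and 10 March 2029.

March 10, 2029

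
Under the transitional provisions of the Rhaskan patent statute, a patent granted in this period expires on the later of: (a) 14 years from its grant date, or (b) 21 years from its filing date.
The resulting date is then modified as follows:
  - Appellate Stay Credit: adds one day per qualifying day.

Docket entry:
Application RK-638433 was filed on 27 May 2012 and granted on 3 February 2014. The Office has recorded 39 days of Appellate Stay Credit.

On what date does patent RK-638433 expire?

July 5, 2033

(a) grant + 14 years → 3 February 2028.
(b) filing + 21 years → 27 May 2033.
Later of the two: 27 May 2033.
Appellate Stay Credit: +39 days → 5 July 2033.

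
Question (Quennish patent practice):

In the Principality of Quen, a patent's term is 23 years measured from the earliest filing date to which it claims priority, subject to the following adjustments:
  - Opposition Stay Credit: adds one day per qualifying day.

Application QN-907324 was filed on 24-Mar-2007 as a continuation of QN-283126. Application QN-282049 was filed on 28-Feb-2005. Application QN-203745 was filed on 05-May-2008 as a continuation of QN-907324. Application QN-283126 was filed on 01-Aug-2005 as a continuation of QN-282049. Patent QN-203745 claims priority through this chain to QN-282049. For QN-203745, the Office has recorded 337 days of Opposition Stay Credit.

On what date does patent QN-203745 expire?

Earliest priority filing: 28 February 2005.
Base term: 28 February 2005 + 23 years → 28 February 2028.
Opposition Stay Credit: +337 days → 30 January 2029.

January 30, 2029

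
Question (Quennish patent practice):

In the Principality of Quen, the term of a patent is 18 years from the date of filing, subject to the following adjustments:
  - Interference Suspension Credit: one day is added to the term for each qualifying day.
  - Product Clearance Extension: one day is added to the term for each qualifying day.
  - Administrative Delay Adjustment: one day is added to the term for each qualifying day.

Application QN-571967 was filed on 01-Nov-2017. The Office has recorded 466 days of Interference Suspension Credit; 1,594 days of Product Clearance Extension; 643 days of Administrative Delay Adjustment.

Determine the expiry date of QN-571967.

March 27, 2043

Base term: filing date + 18 years → 1 November 2035.
Interference Suspension Credit: +466 days → 9 February 2037.
Product Clearance Extension: +1594 days → 22 June 2041.
Administrative Delay Adjustment: +643 days → 27 March 2043.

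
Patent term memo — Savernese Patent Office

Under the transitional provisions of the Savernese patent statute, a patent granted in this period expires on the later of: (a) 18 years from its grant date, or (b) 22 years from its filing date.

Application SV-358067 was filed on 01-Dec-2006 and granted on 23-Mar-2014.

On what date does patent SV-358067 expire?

2032-03-23

(a) grant + 18 years → 23 March 2032.
(b) filing + 22 years → 1 December 2028.
Later of the two: 23 March 2032.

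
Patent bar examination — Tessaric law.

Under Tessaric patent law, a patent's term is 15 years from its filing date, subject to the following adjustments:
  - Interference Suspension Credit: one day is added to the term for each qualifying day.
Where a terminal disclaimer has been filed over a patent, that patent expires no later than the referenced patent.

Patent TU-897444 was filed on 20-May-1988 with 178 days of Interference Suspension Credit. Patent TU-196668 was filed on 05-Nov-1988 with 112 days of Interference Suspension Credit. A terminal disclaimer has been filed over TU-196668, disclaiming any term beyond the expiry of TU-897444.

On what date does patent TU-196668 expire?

2003-11-14

Natural term of TU-196668:
  Base: filing + 15 years → 5 November 2003.
  Interference Suspension Credit: +112 days → 25 February 2004.
Expiry of referenced patent TU-897444:
  Base: filing + 15 years → 20 May 2003.
  Interference Suspension Credit: +178 days → 14 November 2003.
Terminal disclaimer: TU-196668 expires on the earlier of 25 February 2004 and 14 November 2003.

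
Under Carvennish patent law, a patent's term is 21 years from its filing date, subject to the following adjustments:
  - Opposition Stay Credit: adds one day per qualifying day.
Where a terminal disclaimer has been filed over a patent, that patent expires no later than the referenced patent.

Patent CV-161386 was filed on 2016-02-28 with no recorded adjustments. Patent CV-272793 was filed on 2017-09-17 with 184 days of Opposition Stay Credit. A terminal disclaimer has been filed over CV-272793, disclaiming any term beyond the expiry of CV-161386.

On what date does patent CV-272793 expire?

Natural term of CV-272793:
  Base: filing + 21 years → 17 September 2038.
  Opposition Stay Credit: +184 days → 20 March 2039.
Expiry of referenced patent CV-161386:
  Base: filing + 21 years → 28 February 2037.
Terminal disclaimer: CV-272793 expires on the earlier of 20 March 2039 and 28 February 2037.

2037-02-28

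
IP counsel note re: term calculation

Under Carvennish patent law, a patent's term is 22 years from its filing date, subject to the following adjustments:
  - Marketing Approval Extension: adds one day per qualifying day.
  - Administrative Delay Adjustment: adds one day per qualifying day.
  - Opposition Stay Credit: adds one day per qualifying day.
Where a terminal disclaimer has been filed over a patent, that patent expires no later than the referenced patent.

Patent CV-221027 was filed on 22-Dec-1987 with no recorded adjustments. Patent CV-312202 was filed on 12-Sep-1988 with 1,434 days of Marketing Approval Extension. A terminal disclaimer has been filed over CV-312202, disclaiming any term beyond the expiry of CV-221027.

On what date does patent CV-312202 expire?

Natural term of CV-312202:
  Base: filing + 22 years → 12 September 2010.
  Marketing Approval Extension: +1434 days → 16 August 2014.
Expiry of referenced patent CV-221027:
  Base: filing + 22 years → 22 December 2009.
Terminal disclaimer: CV-312202 expires on the earlier of 16 August 2014 and 22 December 2009.

2009-12-22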